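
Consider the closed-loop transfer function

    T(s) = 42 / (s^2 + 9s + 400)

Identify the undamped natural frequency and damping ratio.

ωₙ = 20 rad/s, ζ = 0.225

Compare the denominator to the standard form s^2 + 2ζωₙs + ωₙ².
ωₙ² = 400, so ωₙ = 20 rad/s.
2ζωₙ = 9, so ζ = 9/(2·20) = 0.225.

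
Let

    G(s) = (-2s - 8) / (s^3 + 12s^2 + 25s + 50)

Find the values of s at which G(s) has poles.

s = -1 ± 2j, -10

The poles are the roots of the denominator s^3 + 12s^2 + 25s + 50 = 0.
Trying s = -10: the polynomial evaluates to 0, so (s + 10) is a factor.
Dividing out leaves s^2 + 2s + 5 = 0.
The quadratic formula then gives s = -1 ± 2j.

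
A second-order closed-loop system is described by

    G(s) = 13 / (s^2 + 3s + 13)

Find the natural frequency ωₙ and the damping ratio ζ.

Compare the denominator to the standard form s^2 + 2ζωₙs + ωₙ².
ωₙ² = 13, so ωₙ = √13 ≈ 3.606 rad/s.
2ζωₙ = 3, so ζ = 3/(2·√13) ≈ 0.4160.

ωₙ ≈ 3.606 rad/s, ζ ≈ 0.4160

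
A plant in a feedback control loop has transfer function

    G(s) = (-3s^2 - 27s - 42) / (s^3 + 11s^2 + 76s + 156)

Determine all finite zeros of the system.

s = -2, -7

Set the numerator to zero: -3s^2 - 27s - 42 = 0, i.e. -3·(s^2 + 9s + 14) = 0.
Factoring: (s + 2)(s + 7) = 0.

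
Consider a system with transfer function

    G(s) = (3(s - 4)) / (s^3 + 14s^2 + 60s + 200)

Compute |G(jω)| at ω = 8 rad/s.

Substitute s = j8: numerator = -12 + j24, denominator = -696 - j32.
|G(j8)| = |-12 + j24| / |-696 - j32| = 26.833 / 696.74 ≈ 0.03851.

|G(j8)| ≈ 0.03851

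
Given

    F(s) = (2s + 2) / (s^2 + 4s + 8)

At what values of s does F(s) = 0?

s = -1

Set the numerator to zero: 2s + 2 = 0, i.e. 2·(s + 1) = 0.
So s = -1.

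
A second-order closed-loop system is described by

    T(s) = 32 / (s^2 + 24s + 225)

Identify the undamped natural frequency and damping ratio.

Compare the denominator to the standard form s^2 + 2ζωₙs + ωₙ².
ωₙ² = 225, so ωₙ = 15 rad/s.
2ζωₙ = 24, so ζ = 24/(2·15) = 0.8.

ωₙ = 15 rad/s, ζ = 0.8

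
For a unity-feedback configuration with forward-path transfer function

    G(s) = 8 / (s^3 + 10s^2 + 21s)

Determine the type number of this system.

The denominator has 1 factor of s at the origin (free integrator), so this is a Type 1 system.

Type 1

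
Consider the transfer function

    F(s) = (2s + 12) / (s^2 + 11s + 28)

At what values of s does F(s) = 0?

s = -6

Set the numerator to zero: 2s + 12 = 0, i.e. 2·(s + 6) = 0.
So s = -6.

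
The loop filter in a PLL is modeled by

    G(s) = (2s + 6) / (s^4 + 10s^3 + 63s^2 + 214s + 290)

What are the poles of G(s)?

s = -2 ± 5j, -3 ± j

The poles are the roots of the denominator s^4 + 10s^3 + 63s^2 + 214s + 290 = 0.
No real roots exist; factor into two real quadratics: (s^2 + 4s + 29)(s^2 + 6s + 10) = 0.
Each quadratic gives a conjugate pair via the quadratic formula.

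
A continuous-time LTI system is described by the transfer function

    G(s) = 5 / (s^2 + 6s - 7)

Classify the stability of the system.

unstable

The denominator s^2 + 6s - 7 factors as (s + 7)(s - 1), giving poles at s = -7, 1.
Since the pole(s) at s = 1 lie in the right half-plane, the system is unstable.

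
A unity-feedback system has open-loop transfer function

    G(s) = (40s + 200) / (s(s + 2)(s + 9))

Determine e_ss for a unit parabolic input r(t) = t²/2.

e_ss = ∞

G(s) has one pole at the origin.
This is a Type 1 system; Ka = lim_{s→0} s^2·G(s) = 0, so the steady-state error for a parabola input is infinite.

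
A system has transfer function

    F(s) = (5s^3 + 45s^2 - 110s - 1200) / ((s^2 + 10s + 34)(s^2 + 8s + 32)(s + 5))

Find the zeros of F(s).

Set the numerator to zero: 5s^3 + 45s^2 - 110s - 1200 = 0, i.e. 5·(s^3 + 9s^2 - 22s - 240) = 0.
Factoring: (s - 5)(s + 6)(s + 8) = 0.

s = 5, -6, -8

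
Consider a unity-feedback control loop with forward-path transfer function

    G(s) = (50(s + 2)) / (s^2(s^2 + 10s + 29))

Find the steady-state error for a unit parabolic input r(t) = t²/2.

G(s) has 2 poles at the origin.
This is a Type 2 system. Ka = lim_{s→0} s^2·G(s) = 100/29.
e_ss = 1/Ka = 1/(100/29) = 29/100 ≈ 0.2900.

e_ss = 0.2900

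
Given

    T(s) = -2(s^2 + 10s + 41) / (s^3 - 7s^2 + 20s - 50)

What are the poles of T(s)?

s = 5, 1 + 3j, 1 - 3j

The poles are the roots of the denominator s^3 - 7s^2 + 20s - 50 = 0.
Trying s = 5: the polynomial evaluates to 0, so (s - 5) is a factor.
Dividing out leaves s^2 - 2s + 10 = 0.
The quadratic formula then gives s = 1 ± 3j.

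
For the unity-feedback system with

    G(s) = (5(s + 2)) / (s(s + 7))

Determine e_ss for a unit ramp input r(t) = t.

G(s) has one pole at the origin.
This is a Type 1 system. Kv = lim_{s→0} s·G(s) = 10/7.
e_ss = 1/Kv = 1/(10/7) = 7/10 ≈ 0.7000.

e_ss = 0.7000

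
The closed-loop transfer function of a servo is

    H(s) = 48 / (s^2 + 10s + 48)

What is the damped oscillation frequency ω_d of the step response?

Comparing s^2 + 10s + 48 to s^2 + 2ζωₙs + ωₙ²: ωₙ = √48 ≈ 6.928 rad/s and ζ = 10/(2·√48) ≈ 0.7217.
ζωₙ = 10/2 = 5, so ω_d = ωₙ√(1−ζ²) = √(ωₙ² − (ζωₙ)²) = √(48 − 5²) = √23 ≈ 4.796 rad/s.

ω_d ≈ 4.796 rad/s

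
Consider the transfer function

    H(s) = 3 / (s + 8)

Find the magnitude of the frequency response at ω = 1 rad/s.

|H(j1)| ≈ 0.3721

Substitute s = j1: numerator = 3, denominator = 8 + j1.
|H(j1)| = |3| / |8 + j1| = 3 / 8.0623 ≈ 0.3721.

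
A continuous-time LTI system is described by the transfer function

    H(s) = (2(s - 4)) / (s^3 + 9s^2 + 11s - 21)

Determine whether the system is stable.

unstable

The denominator s^3 + 9s^2 + 11s - 21 factors as (s + 3)(s - 1)(s + 7), giving poles at s = -3, 1, -7.
Since the pole(s) at s = 1 lie in the right half-plane, the system is unstable.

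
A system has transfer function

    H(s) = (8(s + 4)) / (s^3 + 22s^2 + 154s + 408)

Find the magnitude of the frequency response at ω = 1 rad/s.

Substitute s = j1: numerator = 32 + j8, denominator = 386 + j153.
|H(j1)| = |32 + j8| / |386 + j153| = 32.985 / 415.22 ≈ 0.07944.

|H(j1)| ≈ 0.07944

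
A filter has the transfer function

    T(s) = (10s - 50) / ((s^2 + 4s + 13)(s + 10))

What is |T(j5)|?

|T(j5)| ≈ 0.2712

Substitute s = j5: numerator = -50 + j50, denominator = -220 + j140.
|T(j5)| = |-50 + j50| / |-220 + j140| = 70.711 / 260.77 ≈ 0.2712.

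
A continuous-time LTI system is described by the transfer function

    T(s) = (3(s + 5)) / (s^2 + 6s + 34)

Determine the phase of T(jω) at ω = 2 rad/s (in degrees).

At s = j2: numerator = 15 + j6, denominator = 30 + j12.
∠T = ∠num − ∠den = 21.801° − (21.801°) = 0°.

∠T(j2) ≈ 0°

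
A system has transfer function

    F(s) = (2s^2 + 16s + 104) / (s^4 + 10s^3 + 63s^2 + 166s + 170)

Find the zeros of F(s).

s = -4 + 6j, -4 - 6j

Set the numerator to zero: 2s^2 + 16s + 104 = 0, i.e. 2·(s^2 + 8s + 52) = 0.
Factoring: (s^2 + 8s + 52) = 0.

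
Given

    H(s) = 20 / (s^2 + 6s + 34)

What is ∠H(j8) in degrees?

∠H(j8) ≈ -122.0°

At s = j8: numerator = 20, denominator = -30 + j48.
∠H = ∠num − ∠den = 0° − (122.01°) = -122.0°.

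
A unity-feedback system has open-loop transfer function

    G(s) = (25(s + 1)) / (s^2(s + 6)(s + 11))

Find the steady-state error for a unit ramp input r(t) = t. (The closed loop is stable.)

G(s) has 2 poles at the origin.
This is a Type 2 system; for a ramp input the steady-state error is zero.

e_ss = 0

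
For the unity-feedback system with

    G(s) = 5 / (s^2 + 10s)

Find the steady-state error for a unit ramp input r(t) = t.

G(s) has one pole at the origin.
This is a Type 1 system. Kv = lim_{s→0} s·G(s) = 5/10 = 1/2.
e_ss = 1/Kv = 1/(1/2) = 2.

e_ss = 2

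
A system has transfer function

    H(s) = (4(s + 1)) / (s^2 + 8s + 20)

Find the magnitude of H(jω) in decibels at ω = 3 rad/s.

|H(j3)|_dB ≈ -6.39 dB

Substitute s = j3: numerator = 4 + j12, denominator = 11 + j24.
|H(j3)| = |4 + j12| / |11 + j24| = 12.649 / 26.401 ≈ 0.4791.
In decibels: 20·log₁₀(0.4791) ≈ -6.39 dB.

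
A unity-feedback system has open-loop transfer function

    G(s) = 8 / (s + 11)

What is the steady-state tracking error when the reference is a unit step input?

e_ss = 0.5789

G(s) has no poles at the origin.
This is a Type 0 system. Kp = lim_{s→0} G(s) = 8/11.
e_ss = 1/(1 + Kp) = 1/(1 + 8/11) = 11/19 ≈ 0.5789.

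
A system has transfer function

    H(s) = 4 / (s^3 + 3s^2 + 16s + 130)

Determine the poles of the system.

The poles are the roots of the denominator s^3 + 3s^2 + 16s + 130 = 0.
Trying s = -5: the polynomial evaluates to 0, so (s + 5) is a factor.
Dividing out leaves s^2 - 2s + 26 = 0.
The quadratic formula then gives s = 1 ± 5j.

s = 1 + 5j, 1 - 5j, -5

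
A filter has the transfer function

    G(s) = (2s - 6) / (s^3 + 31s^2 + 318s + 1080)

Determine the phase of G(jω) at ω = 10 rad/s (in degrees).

∠G(j10) ≈ -26.12°

At s = j10: numerator = -6 + j20, denominator = -2020 + j2180.
∠G = ∠num − ∠den = 106.70° − (132.82°) = -26.12°.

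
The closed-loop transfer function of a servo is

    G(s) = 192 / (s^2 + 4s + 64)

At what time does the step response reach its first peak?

t_p ≈ 0.4056 s

Comparing s^2 + 4s + 64 to s^2 + 2ζωₙs + ωₙ²: ωₙ = 8 rad/s and ζ = 4/(2·8) = 0.25.
ζωₙ = 4/2 = 2, so ω_d = ωₙ√(1−ζ²) = √(ωₙ² − (ζωₙ)²) = √(64 − 2²) = √60 ≈ 7.746 rad/s.
t_p = π/ω_d = π/7.746 ≈ 0.4056 s.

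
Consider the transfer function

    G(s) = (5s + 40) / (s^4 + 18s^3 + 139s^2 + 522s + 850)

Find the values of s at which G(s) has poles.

s = -5 ± 3j, -4 ± 3j

The poles are the roots of the denominator s^4 + 18s^3 + 139s^2 + 522s + 850 = 0.
No real roots exist; factor into two real quadratics: (s^2 + 10s + 34)(s^2 + 8s + 25) = 0.
Each quadratic gives a conjugate pair via the quadratic formula.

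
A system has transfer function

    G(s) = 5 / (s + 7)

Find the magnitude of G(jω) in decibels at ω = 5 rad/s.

Substitute s = j5: numerator = 5, denominator = 7 + j5.
|G(j5)| = |5| / |7 + j5| = 5 / 8.6023 ≈ 0.5812.
In decibels: 20·log₁₀(0.5812) ≈ -4.71 dB.

|G(j5)|_dB ≈ -4.71 dB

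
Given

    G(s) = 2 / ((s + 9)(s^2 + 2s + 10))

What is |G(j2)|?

|G(j2)| ≈ 0.03008

Substitute s = j2: numerator = 2, denominator = 46 + j48.
|G(j2)| = |2| / |46 + j48| = 2 / 66.483 ≈ 0.03008.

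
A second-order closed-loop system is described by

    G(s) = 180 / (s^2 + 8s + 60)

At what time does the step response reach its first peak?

Comparing s^2 + 8s + 60 to s^2 + 2ζωₙs + ωₙ²: ωₙ = √60 ≈ 7.746 rad/s and ζ = 8/(2·√60) ≈ 0.5164.
ζωₙ = 8/2 = 4, so ω_d = ωₙ√(1−ζ²) = √(ωₙ² − (ζωₙ)²) = √(60 − 4²) = √44 ≈ 6.633 rad/s.
t_p = π/ω_d = π/6.633 ≈ 0.4736 s.

t_p ≈ 0.4736 s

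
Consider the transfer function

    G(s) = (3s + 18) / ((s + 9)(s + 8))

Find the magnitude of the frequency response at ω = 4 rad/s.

Substitute s = j4: numerator = 18 + j12, denominator = 56 + j68.
|G(j4)| = |18 + j12| / |56 + j68| = 21.633 / 88.091 ≈ 0.2456.

|G(j4)| ≈ 0.2456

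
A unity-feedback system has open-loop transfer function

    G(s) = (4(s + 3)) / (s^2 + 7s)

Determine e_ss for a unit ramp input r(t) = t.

e_ss = 0.5833

G(s) has one pole at the origin.
This is a Type 1 system. Kv = lim_{s→0} s·G(s) = 12/7.
e_ss = 1/Kv = 1/(12/7) = 7/12 ≈ 0.5833.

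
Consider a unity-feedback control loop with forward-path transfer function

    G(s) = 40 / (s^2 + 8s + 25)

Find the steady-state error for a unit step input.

e_ss = 0.3846

G(s) has no poles at the origin.
This is a Type 0 system. Kp = lim_{s→0} G(s) = 40/25 = 8/5.
e_ss = 1/(1 + Kp) = 1/(1 + 8/5) = 5/13 ≈ 0.3846.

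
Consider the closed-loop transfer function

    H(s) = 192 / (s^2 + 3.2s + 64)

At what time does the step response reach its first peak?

t_p ≈ 0.4008 s

Comparing s^2 + 3.2s + 64 to s^2 + 2ζωₙs + ωₙ²: ωₙ = 8 rad/s and ζ = 3.2/(2·8) = 0.2.
ζωₙ = 3.2/2 = 1.6, so ω_d = ωₙ√(1−ζ²) = √(ωₙ² − (ζωₙ)²) = √(64 − 1.6²) = √61.44 ≈ 7.838 rad/s.
t_p = π/ω_d = π/7.838 ≈ 0.4008 s.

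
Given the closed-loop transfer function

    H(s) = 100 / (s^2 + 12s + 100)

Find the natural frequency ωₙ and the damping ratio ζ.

Compare the denominator to the standard form s^2 + 2ζωₙs + ωₙ².
ωₙ² = 100, so ωₙ = 10 rad/s.
2ζωₙ = 12, so ζ = 12/(2·10) = 0.6.

ωₙ = 10 rad/s, ζ = 0.6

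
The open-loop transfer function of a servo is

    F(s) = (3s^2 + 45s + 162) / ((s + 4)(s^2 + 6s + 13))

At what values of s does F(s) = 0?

Set the numerator to zero: 3s^2 + 45s + 162 = 0, i.e. 3·(s^2 + 15s + 54) = 0.
Factoring: (s + 9)(s + 6) = 0.

s = -9, -6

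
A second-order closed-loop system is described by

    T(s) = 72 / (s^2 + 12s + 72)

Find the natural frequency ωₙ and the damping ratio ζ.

Compare the denominator to the standard form s^2 + 2ζωₙs + ωₙ².
ωₙ² = 72, so ωₙ = √72 ≈ 8.485 rad/s.
2ζωₙ = 12, so ζ = 12/(2·√72) ≈ 0.7071.

ωₙ ≈ 8.485 rad/s, ζ ≈ 0.7071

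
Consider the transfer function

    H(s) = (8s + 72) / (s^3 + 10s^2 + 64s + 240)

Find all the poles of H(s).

The poles are the roots of the denominator s^3 + 10s^2 + 64s + 240 = 0.
Trying s = -6: the polynomial evaluates to 0, so (s + 6) is a factor.
Dividing out leaves s^2 + 4s + 40 = 0.
The quadratic formula then gives s = -2 ± 6j.

s = -2 + 6j, -2 - 6j, -6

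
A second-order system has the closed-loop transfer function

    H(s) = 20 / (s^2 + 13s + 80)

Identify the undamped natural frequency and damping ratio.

ωₙ ≈ 8.944 rad/s, ζ ≈ 0.7267

Compare the denominator to the standard form s^2 + 2ζωₙs + ωₙ².
ωₙ² = 80, so ωₙ = √80 ≈ 8.944 rad/s.
2ζωₙ = 13, so ζ = 13/(2·√80) ≈ 0.7267.
With ζ = 0.7267 the response is underdamped.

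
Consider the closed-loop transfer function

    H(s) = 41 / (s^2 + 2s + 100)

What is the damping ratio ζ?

Compare the denominator to the standard form s^2 + 2ζωₙs + ωₙ².
ωₙ² = 100, so ωₙ = 10 rad/s.
2ζωₙ = 2, so ζ = 2/(2·10) = 0.1.

ζ = 0.1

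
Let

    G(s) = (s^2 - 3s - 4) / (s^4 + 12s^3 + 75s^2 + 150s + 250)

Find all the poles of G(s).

The poles are the roots of the denominator s^4 + 12s^3 + 75s^2 + 150s + 250 = 0.
No real roots exist; factor into two real quadratics: (s^2 + 2s + 5)(s^2 + 10s + 50) = 0.
Each quadratic gives a conjugate pair via the quadratic formula.

s = -1 + 2j, -1 - 2j, -5 + 5j, -5 - 5j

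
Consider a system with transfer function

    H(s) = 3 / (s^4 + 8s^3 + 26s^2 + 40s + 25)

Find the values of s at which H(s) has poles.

The poles are the roots of the denominator s^4 + 8s^3 + 26s^2 + 40s + 25 = 0.
No real roots exist; factor into two real quadratics: (s^2 + 4s + 5)(s^2 + 4s + 5) = 0.
Each quadratic gives a conjugate pair via the quadratic formula.

s = -2 + j, -2 - j, -2 + j, -2 - j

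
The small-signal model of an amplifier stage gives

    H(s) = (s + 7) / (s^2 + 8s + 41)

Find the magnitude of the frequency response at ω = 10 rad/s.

|H(j10)| ≈ 0.1228

Substitute s = j10: numerator = 7 + j10, denominator = -59 + j80.
|H(j10)| = |7 + j10| / |-59 + j80| = 12.207 / 99.403 ≈ 0.1228.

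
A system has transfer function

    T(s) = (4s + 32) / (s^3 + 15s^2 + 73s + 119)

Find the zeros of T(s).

s = -8

Set the numerator to zero: 4s + 32 = 0, i.e. 4·(s + 8) = 0.
So s = -8.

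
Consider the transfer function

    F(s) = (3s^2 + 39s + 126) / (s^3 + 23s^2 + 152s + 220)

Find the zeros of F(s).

s = -6, -7

Set the numerator to zero: 3s^2 + 39s + 126 = 0, i.e. 3·(s^2 + 13s + 42) = 0.
Factoring: (s + 6)(s + 7) = 0.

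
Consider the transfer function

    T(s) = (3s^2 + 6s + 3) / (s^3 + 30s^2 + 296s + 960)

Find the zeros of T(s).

Set the numerator to zero: 3s^2 + 6s + 3 = 0, i.e. 3·(s^2 + 2s + 1) = 0.
Factoring: (s + 1)^2 = 0.

s = -1, -1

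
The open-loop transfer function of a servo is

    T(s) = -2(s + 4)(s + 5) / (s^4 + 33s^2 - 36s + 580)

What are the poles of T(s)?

s = 2 + 4j, 2 - 4j, -2 + 5j, -2 - 5j

The poles are the roots of the denominator s^4 + 33s^2 - 36s + 580 = 0.
No real roots exist; factor into two real quadratics: (s^2 - 4s + 20)(s^2 + 4s + 29) = 0.
Each quadratic gives a conjugate pair via the quadratic formula.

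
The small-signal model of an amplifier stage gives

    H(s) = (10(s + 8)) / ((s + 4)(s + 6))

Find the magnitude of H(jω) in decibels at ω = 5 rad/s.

Substitute s = j5: numerator = 80 + j50, denominator = -1 + j50.
|H(j5)| = |80 + j50| / |-1 + j50| = 94.340 / 50.010 ≈ 1.886.
In decibels: 20·log₁₀(1.886) ≈ 5.51 dB.

|H(j5)|_dB ≈ 5.51 dB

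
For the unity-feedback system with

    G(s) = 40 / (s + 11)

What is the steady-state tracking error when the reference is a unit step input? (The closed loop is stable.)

G(s) has no poles at the origin.
This is a Type 0 system. Kp = lim_{s→0} G(s) = 40/11.
e_ss = 1/(1 + Kp) = 1/(1 + 40/11) = 11/51 ≈ 0.2157.

e_ss = 0.2157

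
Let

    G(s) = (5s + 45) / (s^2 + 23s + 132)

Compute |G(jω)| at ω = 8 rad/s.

Substitute s = j8: numerator = 45 + j40, denominator = 68 + j184.
|G(j8)| = |45 + j40| / |68 + j184| = 60.208 / 196.16 ≈ 0.3069.

|G(j8)| ≈ 0.3069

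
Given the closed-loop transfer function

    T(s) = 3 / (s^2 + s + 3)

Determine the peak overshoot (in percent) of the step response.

%OS ≈ 38.8%

Comparing s^2 + s + 3 to s^2 + 2ζωₙs + ωₙ²: ωₙ = √3 ≈ 1.732 rad/s and ζ = 1/(2·√3) ≈ 0.2887.
%OS = 100·exp(−πζ/√(1−ζ²)) = 100·exp(−π·0.2887/√(1−0.2887²)) ≈ 38.8%.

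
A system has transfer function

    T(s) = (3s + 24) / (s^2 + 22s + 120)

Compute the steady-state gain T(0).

Set s = 0: T(0) = (24) / (120) = 1/5.

T(0) = 1/5 ≈ 0.2000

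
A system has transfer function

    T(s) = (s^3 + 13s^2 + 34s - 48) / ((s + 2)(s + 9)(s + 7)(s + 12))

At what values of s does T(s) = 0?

s = -6, 1, -8

Set the numerator to zero: s^3 + 13s^2 + 34s - 48 = 0.
Factoring: (s + 6)(s - 1)(s + 8) = 0.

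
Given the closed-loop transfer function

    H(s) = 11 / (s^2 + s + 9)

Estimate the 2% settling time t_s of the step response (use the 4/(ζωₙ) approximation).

t_s ≈ 8 s

Comparing s^2 + s + 9 to s^2 + 2ζωₙs + ωₙ²: ωₙ = 3 rad/s and ζ = 1/(2·3) ≈ 0.1667.
ζωₙ = 1/2 = 0.5, so t_s ≈ 4/(ζωₙ) = 4/0.5 = 8 s.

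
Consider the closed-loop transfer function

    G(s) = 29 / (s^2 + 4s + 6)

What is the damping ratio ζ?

ζ ≈ 0.8165

Compare the denominator to the standard form s^2 + 2ζωₙs + ωₙ².
ωₙ² = 6, so ωₙ = √6 ≈ 2.449 rad/s.
2ζωₙ = 4, so ζ = 4/(2·√6) ≈ 0.8165.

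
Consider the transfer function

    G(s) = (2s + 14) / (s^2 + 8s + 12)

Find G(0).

G(0) = 7/6 ≈ 1.167

Set s = 0: G(0) = (14) / (12) = 7/6.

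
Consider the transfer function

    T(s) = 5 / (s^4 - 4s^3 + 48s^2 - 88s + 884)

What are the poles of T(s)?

The poles are the roots of the denominator s^4 - 4s^3 + 48s^2 - 88s + 884 = 0.
No real roots exist; factor into two real quadratics: (s^2 - 6s + 34)(s^2 + 2s + 26) = 0.
Each quadratic gives a conjugate pair via the quadratic formula.

s = 3 + 5j, 3 - 5j, -1 + 5j, -1 - 5j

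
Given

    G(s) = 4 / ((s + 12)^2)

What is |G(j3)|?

|G(j3)| ≈ 0.02614

Substitute s = j3: numerator = 4, denominator = 135 + j72.
|G(j3)| = |4| / |135 + j72| = 4 / 153 ≈ 0.02614.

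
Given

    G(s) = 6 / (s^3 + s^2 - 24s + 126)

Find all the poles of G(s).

The poles are the roots of the denominator s^3 + s^2 - 24s + 126 = 0.
Trying s = -7: the polynomial evaluates to 0, so (s + 7) is a factor.
Dividing out leaves s^2 - 6s + 18 = 0.
The quadratic formula then gives s = 3 ± 3j.

s = 3 + 3j, 3 - 3j, -7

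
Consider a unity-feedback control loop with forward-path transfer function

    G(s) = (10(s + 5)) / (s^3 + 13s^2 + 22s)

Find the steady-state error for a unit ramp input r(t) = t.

e_ss = 0.4400

G(s) has one pole at the origin.
This is a Type 1 system. Kv = lim_{s→0} s·G(s) = 50/22 = 25/11.
e_ss = 1/Kv = 1/(25/11) = 11/25 ≈ 0.4400.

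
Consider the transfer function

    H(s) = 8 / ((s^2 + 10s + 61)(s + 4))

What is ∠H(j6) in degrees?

At s = j6: numerator = 8, denominator = -260 + j390.
∠H = ∠num − ∠den = 0° − (123.69°) = -123.7°.

∠H(j6) ≈ -123.7°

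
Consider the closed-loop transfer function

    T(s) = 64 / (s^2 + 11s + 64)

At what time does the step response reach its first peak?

Comparing s^2 + 11s + 64 to s^2 + 2ζωₙs + ωₙ²: ωₙ = 8 rad/s and ζ = 11/(2·8) = 0.6875.
ζωₙ = 11/2 = 5.5, so ω_d = ωₙ√(1−ζ²) = √(ωₙ² − (ζωₙ)²) = √(64 − 5.5²) = √33.75 ≈ 5.809 rad/s.
t_p = π/ω_d = π/5.809 ≈ 0.5408 s.

t_p ≈ 0.5408 s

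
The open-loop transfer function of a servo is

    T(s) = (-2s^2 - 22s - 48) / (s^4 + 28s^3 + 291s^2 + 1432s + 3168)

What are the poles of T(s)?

s = -4 ± 4j, -11, -9

The poles are the roots of the denominator s^4 + 28s^3 + 291s^2 + 1432s + 3168 = 0.
Trying s = -11: the polynomial evaluates to 0, so (s + 11) is a factor.
Dividing out leaves s^3 + 17s^2 + 104s + 288 = 0.
This factors further as (s^2 + 8s + 32)(s + 9) = 0.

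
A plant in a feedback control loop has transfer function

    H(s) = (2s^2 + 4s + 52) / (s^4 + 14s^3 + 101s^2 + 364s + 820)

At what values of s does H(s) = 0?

Set the numerator to zero: 2s^2 + 4s + 52 = 0, i.e. 2·(s^2 + 2s + 26) = 0.
Factoring: (s^2 + 2s + 26) = 0.

s = -1 + 5j, -1 - 5j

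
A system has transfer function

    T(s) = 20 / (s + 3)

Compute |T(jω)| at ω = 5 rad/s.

|T(j5)| ≈ 3.430

Substitute s = j5: numerator = 20, denominator = 3 + j5.
|T(j5)| = |20| / |3 + j5| = 20 / 5.8310 ≈ 3.430.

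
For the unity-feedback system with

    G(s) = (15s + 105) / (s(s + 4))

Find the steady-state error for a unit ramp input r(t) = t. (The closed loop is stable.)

G(s) has one pole at the origin.
This is a Type 1 system. Kv = lim_{s→0} s·G(s) = 105/4.
e_ss = 1/Kv = 1/(105/4) = 4/105 ≈ 0.03810.

e_ss = 0.03810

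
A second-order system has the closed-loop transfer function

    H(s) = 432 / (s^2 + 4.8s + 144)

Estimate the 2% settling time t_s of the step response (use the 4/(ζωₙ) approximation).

t_s ≈ 1.667 s

Comparing s^2 + 4.8s + 144 to s^2 + 2ζωₙs + ωₙ²: ωₙ = 12 rad/s and ζ = 4.8/(2·12) = 0.2.
ζωₙ = 4.8/2 = 2.4, so t_s ≈ 4/(ζωₙ) = 4/2.4 ≈ 1.667 s.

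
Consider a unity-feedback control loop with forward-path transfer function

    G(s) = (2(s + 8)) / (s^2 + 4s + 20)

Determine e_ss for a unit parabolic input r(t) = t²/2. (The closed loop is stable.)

G(s) has no poles at the origin.
This is a Type 0 system; Ka = lim_{s→0} s^2·G(s) = 0, so the steady-state error for a parabola input is infinite.

e_ss = ∞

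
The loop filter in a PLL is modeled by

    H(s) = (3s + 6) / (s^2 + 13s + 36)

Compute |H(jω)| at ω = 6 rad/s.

|H(j6)| ≈ 0.2433

Substitute s = j6: numerator = 6 + j18, denominator = j78.
|H(j6)| = |6 + j18| / |j78| = 18.974 / 78 ≈ 0.2433.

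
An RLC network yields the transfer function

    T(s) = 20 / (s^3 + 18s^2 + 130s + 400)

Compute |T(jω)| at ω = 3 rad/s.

Substitute s = j3: numerator = 20, denominator = 238 + j363.
|T(j3)| = |20| / |238 + j363| = 20 / 434.07 ≈ 0.04608.

|T(j3)| ≈ 0.04608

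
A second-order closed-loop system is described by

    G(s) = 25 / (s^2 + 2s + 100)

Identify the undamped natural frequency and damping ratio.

Compare the denominator to the standard form s^2 + 2ζωₙs + ωₙ².
ωₙ² = 100, so ωₙ = 10 rad/s.
2ζωₙ = 2, so ζ = 2/(2·10) = 0.1.
With ζ = 0.1 the response is underdamped.

ωₙ = 10 rad/s, ζ = 0.1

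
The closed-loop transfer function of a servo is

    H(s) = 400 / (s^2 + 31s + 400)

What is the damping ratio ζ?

ζ = 0.775

Compare the denominator to the standard form s^2 + 2ζωₙs + ωₙ².
ωₙ² = 400, so ωₙ = 20 rad/s.
2ζωₙ = 31, so ζ = 31/(2·20) = 0.775.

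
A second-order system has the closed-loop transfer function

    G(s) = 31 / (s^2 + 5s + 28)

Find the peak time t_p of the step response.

Comparing s^2 + 5s + 28 to s^2 + 2ζωₙs + ωₙ²: ωₙ = √28 ≈ 5.292 rad/s and ζ = 5/(2·√28) ≈ 0.4725.
ζωₙ = 5/2 = 2.5, so ω_d = ωₙ√(1−ζ²) = √(ωₙ² − (ζωₙ)²) = √(28 − 2.5²) = √21.75 ≈ 4.664 rad/s.
t_p = π/ω_d = π/4.664 ≈ 0.6736 s.

t_p ≈ 0.6736 s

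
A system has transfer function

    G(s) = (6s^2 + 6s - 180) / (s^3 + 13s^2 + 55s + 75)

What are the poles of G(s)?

s = -3, -5, -5

The poles are the roots of the denominator s^3 + 13s^2 + 55s + 75 = 0.
Trying s = -3: the polynomial evaluates to 0, so (s + 3) is a factor.
Dividing out leaves s^2 + 10s + 25 = 0.
Factoring the quadratic: (s + 5)^2 = 0.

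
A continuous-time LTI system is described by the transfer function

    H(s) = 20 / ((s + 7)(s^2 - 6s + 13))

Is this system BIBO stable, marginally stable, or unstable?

The poles can be read from the denominator factors: s = -7, 3 ± 2j.
Since the pole(s) at s = 3 + 2j, 3 - 2j lie in the right half-plane, the system is unstable.

unstable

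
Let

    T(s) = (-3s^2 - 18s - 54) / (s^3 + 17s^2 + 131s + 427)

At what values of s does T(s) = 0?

s = -3 ± 3j

Set the numerator to zero: -3s^2 - 18s - 54 = 0, i.e. -3·(s^2 + 6s + 18) = 0.
Factoring: (s^2 + 6s + 18) = 0.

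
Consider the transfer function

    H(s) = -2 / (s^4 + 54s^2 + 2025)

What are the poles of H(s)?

The poles are the roots of the denominator s^4 + 54s^2 + 2025 = 0.
No real roots exist; factor into two real quadratics: (s^2 - 6s + 45)(s^2 + 6s + 45) = 0.
Each quadratic gives a conjugate pair via the quadratic formula.

s = 3 + 6j, 3 - 6j, -3 + 6j, -3 - 6j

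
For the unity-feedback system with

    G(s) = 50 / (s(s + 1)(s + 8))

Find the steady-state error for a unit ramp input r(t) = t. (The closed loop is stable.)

G(s) has one pole at the origin.
This is a Type 1 system. Kv = lim_{s→0} s·G(s) = 50/8 = 25/4.
e_ss = 1/Kv = 1/(25/4) = 4/25 ≈ 0.1600.

e_ss = 0.1600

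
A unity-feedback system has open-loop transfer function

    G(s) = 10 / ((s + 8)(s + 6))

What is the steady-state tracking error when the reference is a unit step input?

G(s) has no poles at the origin.
This is a Type 0 system. Kp = lim_{s→0} G(s) = 10/48 = 5/24.
e_ss = 1/(1 + Kp) = 1/(1 + 5/24) = 24/29 ≈ 0.8276.

e_ss = 0.8276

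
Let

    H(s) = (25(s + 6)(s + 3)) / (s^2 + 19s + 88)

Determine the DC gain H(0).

H(0) = 225/44 ≈ 5.114

Set s = 0: H(0) = (450) / (88) = 225/44.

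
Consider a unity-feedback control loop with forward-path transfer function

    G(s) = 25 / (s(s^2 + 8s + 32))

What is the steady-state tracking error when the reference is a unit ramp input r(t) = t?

G(s) has one pole at the origin.
This is a Type 1 system. Kv = lim_{s→0} s·G(s) = 25/32.
e_ss = 1/Kv = 1/(25/32) = 32/25 ≈ 1.280.

e_ss = 1.280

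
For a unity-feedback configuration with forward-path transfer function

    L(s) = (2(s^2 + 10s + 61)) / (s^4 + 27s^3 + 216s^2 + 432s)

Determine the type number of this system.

The denominator has 1 factor of s at the origin (free integrator), so this is a Type 1 system.

Type 1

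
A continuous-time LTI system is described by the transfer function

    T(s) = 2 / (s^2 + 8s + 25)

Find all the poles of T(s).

s = -4 ± 3j

The poles are the roots of the denominator s^2 + 8s + 25 = 0.
Using the quadratic formula: s = (-8 ± √(-36))/2 = -4 ± 3j.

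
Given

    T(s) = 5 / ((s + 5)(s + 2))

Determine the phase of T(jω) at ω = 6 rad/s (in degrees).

At s = j6: numerator = 5, denominator = -26 + j42.
∠T = ∠num − ∠den = 0° − (121.76°) = -121.8°.

∠T(j6) ≈ -121.8°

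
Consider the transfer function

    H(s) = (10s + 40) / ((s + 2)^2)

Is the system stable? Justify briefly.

stable

The poles can be read from the denominator factors: s = -2, -2.
Since all poles lie strictly in the left half-plane, the system is stable.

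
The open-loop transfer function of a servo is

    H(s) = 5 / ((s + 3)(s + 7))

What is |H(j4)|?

|H(j4)| ≈ 0.1240

Substitute s = j4: numerator = 5, denominator = 5 + j40.
|H(j4)| = |5| / |5 + j40| = 5 / 40.311 ≈ 0.1240.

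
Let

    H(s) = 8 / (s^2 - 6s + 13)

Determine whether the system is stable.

The denominator s^2 - 6s + 13 factors as (s^2 - 6s + 13), giving poles at s = 3 ± 2j.
Since the pole(s) at s = 3 + 2j, 3 - 2j lie in the right half-plane, the system is unstable.

unstable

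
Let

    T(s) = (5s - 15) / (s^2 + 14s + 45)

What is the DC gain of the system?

Set s = 0: T(0) = (-15) / (45) = -1/3.

T(0) = -1/3 ≈ -0.3333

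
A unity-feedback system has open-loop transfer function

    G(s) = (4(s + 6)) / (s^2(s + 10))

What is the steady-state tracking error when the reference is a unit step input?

e_ss = 0

G(s) has 2 poles at the origin.
This is a Type 2 system; for a step input the steady-state error is zero.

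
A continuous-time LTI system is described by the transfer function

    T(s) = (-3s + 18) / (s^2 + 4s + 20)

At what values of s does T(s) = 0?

Set the numerator to zero: -3s + 18 = 0, i.e. -3·(s - 6) = 0.
So s = 6.

s = 6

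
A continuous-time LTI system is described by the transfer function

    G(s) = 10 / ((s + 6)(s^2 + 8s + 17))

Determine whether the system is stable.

stable

The poles can be read from the denominator factors: s = -6, -4 ± j.
Since all poles lie strictly in the left half-plane, the system is stable.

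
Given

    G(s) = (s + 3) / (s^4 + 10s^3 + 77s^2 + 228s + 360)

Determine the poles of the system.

s = -2 ± 2j, -3 ± 6j

The poles are the roots of the denominator s^4 + 10s^3 + 77s^2 + 228s + 360 = 0.
No real roots exist; factor into two real quadratics: (s^2 + 4s + 8)(s^2 + 6s + 45) = 0.
Each quadratic gives a conjugate pair via the quadratic formula.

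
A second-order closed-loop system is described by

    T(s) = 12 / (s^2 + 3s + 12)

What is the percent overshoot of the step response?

Comparing s^2 + 3s + 12 to s^2 + 2ζωₙs + ωₙ²: ωₙ = √12 ≈ 3.464 rad/s and ζ = 3/(2·√12) ≈ 0.4330.
%OS = 100·exp(−πζ/√(1−ζ²)) = 100·exp(−π·0.4330/√(1−0.4330²)) ≈ 22.1%.

%OS ≈ 22.1%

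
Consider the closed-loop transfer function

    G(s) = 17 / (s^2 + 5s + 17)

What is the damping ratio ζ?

ζ ≈ 0.6063

Compare the denominator to the standard form s^2 + 2ζωₙs + ωₙ².
ωₙ² = 17, so ωₙ = √17 ≈ 4.123 rad/s.
2ζωₙ = 5, so ζ = 5/(2·√17) ≈ 0.6063.
With ζ = 0.6063 the response is underdamped.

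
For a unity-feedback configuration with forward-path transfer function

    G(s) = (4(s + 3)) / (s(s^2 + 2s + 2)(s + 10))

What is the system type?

The denominator has 1 factor of s at the origin (free integrator), so this is a Type 1 system.

Type 1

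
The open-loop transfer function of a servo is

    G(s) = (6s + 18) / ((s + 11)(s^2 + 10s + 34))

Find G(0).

Set s = 0: G(0) = (18) / (374) = 9/187.

G(0) = 9/187 ≈ 0.04813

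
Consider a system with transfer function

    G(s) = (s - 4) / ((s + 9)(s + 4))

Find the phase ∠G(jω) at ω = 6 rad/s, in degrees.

∠G(j6) ≈ 33.69°

At s = j6: numerator = -4 + j6, denominator = j78.
∠G = ∠num − ∠den = 123.69° − (90°) = 33.69°.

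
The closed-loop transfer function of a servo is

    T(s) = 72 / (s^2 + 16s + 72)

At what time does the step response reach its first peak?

t_p ≈ 1.111 s

Comparing s^2 + 16s + 72 to s^2 + 2ζωₙs + ωₙ²: ωₙ = √72 ≈ 8.485 rad/s and ζ = 16/(2·√72) ≈ 0.9428.
ζωₙ = 16/2 = 8, so ω_d = ωₙ√(1−ζ²) = √(ωₙ² − (ζωₙ)²) = √(72 − 8²) = √8 ≈ 2.828 rad/s.
t_p = π/ω_d = π/2.828 ≈ 1.111 s.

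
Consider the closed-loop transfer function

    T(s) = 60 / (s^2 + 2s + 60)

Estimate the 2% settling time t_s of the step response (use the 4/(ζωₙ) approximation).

Comparing s^2 + 2s + 60 to s^2 + 2ζωₙs + ωₙ²: ωₙ = √60 ≈ 7.746 rad/s and ζ = 2/(2·√60) ≈ 0.1291.
ζωₙ = 2/2 = 1, so t_s ≈ 4/(ζωₙ) = 4/1 = 4 s.

t_s ≈ 4 s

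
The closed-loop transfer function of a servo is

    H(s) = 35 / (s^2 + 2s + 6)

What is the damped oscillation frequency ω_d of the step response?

ω_d ≈ 2.236 rad/s

Comparing s^2 + 2s + 6 to s^2 + 2ζωₙs + ωₙ²: ωₙ = √6 ≈ 2.449 rad/s and ζ = 2/(2·√6) ≈ 0.4082.
ζωₙ = 2/2 = 1, so ω_d = ωₙ√(1−ζ²) = √(ωₙ² − (ζωₙ)²) = √(6 − 1²) = √5 ≈ 2.236 rad/s.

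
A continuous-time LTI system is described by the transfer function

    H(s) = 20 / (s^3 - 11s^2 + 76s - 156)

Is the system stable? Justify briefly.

unstable

The denominator s^3 - 11s^2 + 76s - 156 factors as (s^2 - 8s + 52)(s - 3), giving poles at s = 4 ± 6j, 3.
Since the pole(s) at s = 4 ± 6j, 3 lie in the right half-plane, the system is unstable.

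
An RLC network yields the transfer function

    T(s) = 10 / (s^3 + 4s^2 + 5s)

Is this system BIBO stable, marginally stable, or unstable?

The denominator s^3 + 4s^2 + 5s factors as s(s^2 + 4s + 5), giving poles at s = 0, -2 + j, -2 - j.
Since the simple pole(s) at s = 0 lie on the jω-axis with none in the right half-plane, the system is marginally stable.

marginally stable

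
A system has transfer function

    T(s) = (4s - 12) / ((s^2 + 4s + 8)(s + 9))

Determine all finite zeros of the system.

Set the numerator to zero: 4s - 12 = 0, i.e. 4·(s - 3) = 0.
So s = 3.

s = 3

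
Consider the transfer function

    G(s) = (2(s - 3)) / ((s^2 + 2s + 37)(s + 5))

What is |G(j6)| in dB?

|G(j6)|_dB ≈ -16.9 dB

Substitute s = j6: numerator = -6 + j12, denominator = -67 + j66.
|G(j6)| = |-6 + j12| / |-67 + j66| = 13.416 / 94.048 ≈ 0.1427.
In decibels: 20·log₁₀(0.1427) ≈ -16.9 dB.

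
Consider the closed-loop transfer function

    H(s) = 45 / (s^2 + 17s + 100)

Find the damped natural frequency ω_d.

Comparing s^2 + 17s + 100 to s^2 + 2ζωₙs + ωₙ²: ωₙ = 10 rad/s and ζ = 17/(2·10) = 0.85.
ζωₙ = 17/2 = 8.5, so ω_d = ωₙ√(1−ζ²) = √(ωₙ² − (ζωₙ)²) = √(100 − 8.5²) = √27.75 ≈ 5.268 rad/s.

ω_d ≈ 5.268 rad/s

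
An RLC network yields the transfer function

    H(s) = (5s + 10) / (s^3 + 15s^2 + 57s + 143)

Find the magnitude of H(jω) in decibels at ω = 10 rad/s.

|H(j10)|_dB ≈ -28.9 dB

Substitute s = j10: numerator = 10 + j50, denominator = -1357 - j430.
|H(j10)| = |10 + j50| / |-1357 - j430| = 50.990 / 1423.5 ≈ 0.03582.
In decibels: 20·log₁₀(0.03582) ≈ -28.9 dB.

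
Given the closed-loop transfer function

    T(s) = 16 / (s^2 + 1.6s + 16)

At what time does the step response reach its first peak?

Comparing s^2 + 1.6s + 16 to s^2 + 2ζωₙs + ωₙ²: ωₙ = 4 rad/s and ζ = 1.6/(2·4) = 0.2.
ζωₙ = 1.6/2 = 0.8, so ω_d = ωₙ√(1−ζ²) = √(ωₙ² − (ζωₙ)²) = √(16 − 0.8²) = √15.36 ≈ 3.919 rad/s.
t_p = π/ω_d = π/3.919 ≈ 0.8016 s.

t_p ≈ 0.8016 s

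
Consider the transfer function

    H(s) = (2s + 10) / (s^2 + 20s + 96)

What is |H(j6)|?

|H(j6)| ≈ 0.1164

Substitute s = j6: numerator = 10 + j12, denominator = 60 + j120.
|H(j6)| = |10 + j12| / |60 + j120| = 15.620 / 134.16 ≈ 0.1164.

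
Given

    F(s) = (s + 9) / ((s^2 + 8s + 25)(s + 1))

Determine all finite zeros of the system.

Set the numerator to zero: s + 9 = 0.
So s = -9.

s = -9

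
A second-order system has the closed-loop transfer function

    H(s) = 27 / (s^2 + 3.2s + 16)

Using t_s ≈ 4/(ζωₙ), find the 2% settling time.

t_s ≈ 2.500 s

Comparing s^2 + 3.2s + 16 to s^2 + 2ζωₙs + ωₙ²: ωₙ = 4 rad/s and ζ = 3.2/(2·4) = 0.4.
ζωₙ = 3.2/2 = 1.6, so t_s ≈ 4/(ζωₙ) = 4/1.6 = 2.500 s.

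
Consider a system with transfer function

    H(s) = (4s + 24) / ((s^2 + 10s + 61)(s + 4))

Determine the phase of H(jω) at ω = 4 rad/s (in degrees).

∠H(j4) ≈ -52.94°

At s = j4: numerator = 24 + j16, denominator = 20 + j340.
∠H = ∠num − ∠den = 33.690° − (86.634°) = -52.94°.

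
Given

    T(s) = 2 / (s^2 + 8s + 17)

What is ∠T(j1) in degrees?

At s = j1: numerator = 2, denominator = 16 + j8.
∠T = ∠num − ∠den = 0° − (26.565°) = -26.57°.

∠T(j1) ≈ -26.57°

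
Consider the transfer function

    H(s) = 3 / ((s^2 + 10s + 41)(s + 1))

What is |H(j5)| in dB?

|H(j5)|_dB ≈ -39.0 dB

Substitute s = j5: numerator = 3, denominator = -234 + j130.
|H(j5)| = |3| / |-234 + j130| = 3 / 267.69 ≈ 0.01121.
In decibels: 20·log₁₀(0.01121) ≈ -39.0 dB.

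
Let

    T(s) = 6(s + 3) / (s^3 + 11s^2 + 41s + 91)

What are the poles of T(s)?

The poles are the roots of the denominator s^3 + 11s^2 + 41s + 91 = 0.
Trying s = -7: the polynomial evaluates to 0, so (s + 7) is a factor.
Dividing out leaves s^2 + 4s + 13 = 0.
The quadratic formula then gives s = -2 ± 3j.

s = -7, -2 ± 3j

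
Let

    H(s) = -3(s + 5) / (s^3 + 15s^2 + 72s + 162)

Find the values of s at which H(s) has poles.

s = -3 + 3j, -3 - 3j, -9

The poles are the roots of the denominator s^3 + 15s^2 + 72s + 162 = 0.
Trying s = -9: the polynomial evaluates to 0, so (s + 9) is a factor.
Dividing out leaves s^2 + 6s + 18 = 0.
The quadratic formula then gives s = -3 ± 3j.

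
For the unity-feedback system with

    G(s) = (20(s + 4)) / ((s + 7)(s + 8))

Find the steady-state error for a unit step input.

G(s) has no poles at the origin.
This is a Type 0 system. Kp = lim_{s→0} G(s) = 80/56 = 10/7.
e_ss = 1/(1 + Kp) = 1/(1 + 10/7) = 7/17 ≈ 0.4118.

e_ss = 0.4118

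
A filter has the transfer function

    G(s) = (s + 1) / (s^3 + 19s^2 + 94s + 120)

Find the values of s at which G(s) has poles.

The poles are the roots of the denominator s^3 + 19s^2 + 94s + 120 = 0.
Trying s = -2: the polynomial evaluates to 0, so (s + 2) is a factor.
Dividing out leaves s^2 + 17s + 60 = 0.
Factoring the quadratic: (s + 5)(s + 12) = 0.

s = -2, -5, -12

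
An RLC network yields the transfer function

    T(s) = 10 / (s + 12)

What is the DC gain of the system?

Set s = 0: T(0) = (10) / (12) = 5/6.

T(0) = 5/6 ≈ 0.8333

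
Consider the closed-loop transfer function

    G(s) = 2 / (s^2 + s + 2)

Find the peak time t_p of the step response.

t_p ≈ 2.375 s

Comparing s^2 + s + 2 to s^2 + 2ζωₙs + ωₙ²: ωₙ = √2 ≈ 1.414 rad/s and ζ = 1/(2·√2) ≈ 0.3536.
ζωₙ = 1/2 = 0.5, so ω_d = ωₙ√(1−ζ²) = √(ωₙ² − (ζωₙ)²) = √(2 − 0.5²) = √1.75 ≈ 1.323 rad/s.
t_p = π/ω_d = π/1.323 ≈ 2.375 s.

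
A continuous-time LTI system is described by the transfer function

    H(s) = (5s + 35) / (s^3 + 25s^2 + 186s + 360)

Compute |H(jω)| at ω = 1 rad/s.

|H(j1)| ≈ 0.09239

Substitute s = j1: numerator = 35 + j5, denominator = 335 + j185.
|H(j1)| = |35 + j5| / |335 + j185| = 35.355 / 382.69 ≈ 0.09239.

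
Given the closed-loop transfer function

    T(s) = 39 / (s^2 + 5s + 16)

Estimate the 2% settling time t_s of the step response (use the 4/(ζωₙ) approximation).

t_s ≈ 1.600 s

Comparing s^2 + 5s + 16 to s^2 + 2ζωₙs + ωₙ²: ωₙ = 4 rad/s and ζ = 5/(2·4) = 0.625.
ζωₙ = 5/2 = 2.5, so t_s ≈ 4/(ζωₙ) = 4/2.5 = 1.600 s.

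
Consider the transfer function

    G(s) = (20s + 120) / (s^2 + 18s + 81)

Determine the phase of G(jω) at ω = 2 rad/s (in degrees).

∠G(j2) ≈ -6.623°

At s = j2: numerator = 120 + j40, denominator = 77 + j36.
∠G = ∠num − ∠den = 18.435° − (25.058°) = -6.623°.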